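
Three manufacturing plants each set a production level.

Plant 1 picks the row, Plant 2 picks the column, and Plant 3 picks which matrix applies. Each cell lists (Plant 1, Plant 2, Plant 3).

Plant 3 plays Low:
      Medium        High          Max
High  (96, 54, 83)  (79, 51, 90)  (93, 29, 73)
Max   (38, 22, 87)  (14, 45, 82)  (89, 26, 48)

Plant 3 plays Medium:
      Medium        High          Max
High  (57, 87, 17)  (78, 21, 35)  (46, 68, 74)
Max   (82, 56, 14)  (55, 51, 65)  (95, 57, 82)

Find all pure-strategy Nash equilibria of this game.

For each strategy profile, look for a profitable unilateral deviation.
(High, Medium, Low): Plant 1 gets 96, best alternative 38; Plant 2 gets 54, best alternative 51; Plant 3 gets 83, best alternative 17. No profitable deviation — NE.
(High, Medium, Medium): Plant 1 can switch to Max (57 → 82). Not NE.
(High, High, Low): Plant 2 can switch to Medium (51 → 54). Not NE.
(High, High, Medium): Plant 2 can switch to Medium (21 → 87). Not NE.
(High, Max, Low): Plant 2 can switch to Medium (29 → 54). Not NE.
(High, Max, Medium): Plant 1 can switch to Max (46 → 95). Not NE.
(Max, Medium, Low): Plant 1 can switch to High (38 → 96). Not NE.
(Max, Medium, Medium): Plant 2 can switch to Max (56 → 57). Not NE.
(Max, High, Low): Plant 1 can switch to High (14 → 79). Not NE.
(Max, Max, Medium): Plant 1 gets 95, best alternative 46; Plant 2 gets 57, best alternative 56; Plant 3 gets 82, best alternative 48. No profitable deviation — NE.
(The remaining 2 profiles each have a profitable deviation by the same check.)

Pure-strategy Nash equilibria: (High, Medium, Low) and (Max, Max, Medium)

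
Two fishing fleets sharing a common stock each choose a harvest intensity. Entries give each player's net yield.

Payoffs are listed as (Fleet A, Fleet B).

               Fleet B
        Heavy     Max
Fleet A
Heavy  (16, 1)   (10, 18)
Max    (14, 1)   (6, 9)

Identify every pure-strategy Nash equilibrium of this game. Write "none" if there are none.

(Heavy, Max)

For each strategy profile, look for a profitable unilateral deviation.
(Heavy, Heavy): Fleet B can switch to Max (1 → 18). Not NE.
(Heavy, Max): Fleet A gets 10, best alternative 6; Fleet B gets 18, best alternative 1. No profitable deviation — NE.
(Max, Heavy): Fleet A can switch to Heavy (14 → 16). Not NE.
(Max, Max): Fleet A can switch to Heavy (6 → 10). Not NE.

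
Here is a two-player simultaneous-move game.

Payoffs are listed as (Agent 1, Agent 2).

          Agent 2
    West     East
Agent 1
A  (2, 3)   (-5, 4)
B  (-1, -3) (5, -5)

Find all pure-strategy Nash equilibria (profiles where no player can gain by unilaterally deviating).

For each player, find the best response to each opponent profile; mutual best responses are the pure NE.
Agent 1 against West: payoffs 2, -1 → best response A.
Agent 1 against East: payoffs -5, 5 → best response B.
Agent 2 against A: payoffs 3, 4 → best response East.
Agent 2 against B: payoffs -3, -5 → best response West.
No profile is a mutual best response for all players.

No pure-strategy Nash equilibrium.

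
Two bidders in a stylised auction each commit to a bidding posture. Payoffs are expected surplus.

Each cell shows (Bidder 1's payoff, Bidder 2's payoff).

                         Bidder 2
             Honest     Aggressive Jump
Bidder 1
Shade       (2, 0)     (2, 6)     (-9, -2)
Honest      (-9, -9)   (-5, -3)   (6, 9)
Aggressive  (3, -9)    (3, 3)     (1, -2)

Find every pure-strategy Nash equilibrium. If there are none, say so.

Pure-strategy Nash equilibria: (Honest, Jump) and (Aggressive, Aggressive)

Bidder 1 against Honest: payoffs 2, -9, 3 → best response Aggressive.
Bidder 1 against Aggressive: payoffs 2, -5, 3 → best response Aggressive.
Bidder 1 against Jump: payoffs -9, 6, 1 → best response Honest.
Bidder 2 against Shade: payoffs 0, 6, -2 → best response Aggressive.
Bidder 2 against Honest: payoffs -9, -3, 9 → best response Jump.
Bidder 2 against Aggressive: payoffs -9, 3, -2 → best response Aggressive.
Mutual best responses: (Honest, Jump); (Aggressive, Aggressive).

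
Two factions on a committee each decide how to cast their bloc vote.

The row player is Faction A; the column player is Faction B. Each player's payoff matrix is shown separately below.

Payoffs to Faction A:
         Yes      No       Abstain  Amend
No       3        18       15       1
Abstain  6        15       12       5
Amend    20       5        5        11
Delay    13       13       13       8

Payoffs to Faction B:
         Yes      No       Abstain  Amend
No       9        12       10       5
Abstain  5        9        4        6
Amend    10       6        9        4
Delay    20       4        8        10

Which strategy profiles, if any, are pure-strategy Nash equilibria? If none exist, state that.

Check each profile: it is a Nash equilibrium iff no player can strictly gain by switching unilaterally.
(No, Yes): Faction A can switch to Abstain (3 → 6). Not NE.
(No, No): Faction A gets 18, best alternative 15; Faction B gets 12, best alternative 10. No profitable deviation — NE.
(No, Abstain): Faction B can switch to No (10 → 12). Not NE.
(No, Amend): Faction A can switch to Abstain (1 → 5). Not NE.
(Abstain, Yes): Faction A can switch to Amend (6 → 20). Not NE.
(Abstain, No): Faction A can switch to No (15 → 18). Not NE.
(Abstain, Abstain): Faction A can switch to No (12 → 15). Not NE.
(Abstain, Amend): Faction A can switch to Amend (5 → 11). Not NE.
(Amend, Yes): Faction A gets 20, best alternative 13; Faction B gets 10, best alternative 9. No profitable deviation — NE.
(Amend, No): Faction A can switch to No (5 → 18). Not NE.
(Amend, Abstain): Faction A can switch to No (5 → 15). Not NE.
(Amend, Amend): Faction B can switch to Yes (4 → 10). Not NE.
(Delay, Yes): Faction A can switch to Amend (13 → 20). Not NE.
(Delay, No): Faction A can switch to No (13 → 18). Not NE.
(The remaining 2 profiles each have a profitable deviation by the same check.)

Pure-strategy Nash equilibria: (No, No) and (Amend, Yes)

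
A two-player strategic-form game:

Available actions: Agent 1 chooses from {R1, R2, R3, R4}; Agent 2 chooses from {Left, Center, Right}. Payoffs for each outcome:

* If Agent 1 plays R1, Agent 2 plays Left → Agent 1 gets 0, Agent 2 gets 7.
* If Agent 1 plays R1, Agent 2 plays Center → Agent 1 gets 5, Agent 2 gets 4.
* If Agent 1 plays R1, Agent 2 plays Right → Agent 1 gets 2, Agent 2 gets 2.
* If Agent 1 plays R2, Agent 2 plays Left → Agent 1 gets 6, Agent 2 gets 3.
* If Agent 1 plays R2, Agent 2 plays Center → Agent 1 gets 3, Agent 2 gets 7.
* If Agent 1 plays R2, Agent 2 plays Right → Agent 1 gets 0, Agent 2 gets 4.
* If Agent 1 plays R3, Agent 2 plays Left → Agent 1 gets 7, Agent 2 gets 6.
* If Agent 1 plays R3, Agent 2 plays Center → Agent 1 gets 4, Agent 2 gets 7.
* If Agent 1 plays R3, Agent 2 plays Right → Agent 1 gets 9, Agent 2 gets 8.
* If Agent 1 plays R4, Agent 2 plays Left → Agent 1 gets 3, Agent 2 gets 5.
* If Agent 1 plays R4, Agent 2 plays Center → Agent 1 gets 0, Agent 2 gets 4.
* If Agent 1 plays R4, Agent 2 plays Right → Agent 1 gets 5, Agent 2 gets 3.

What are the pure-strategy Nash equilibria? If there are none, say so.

(R1, Left): Agent 1 can switch to R2 (0 → 6). Not NE.
(R1, Center): Agent 2 can switch to Left (4 → 7). Not NE.
(R1, Right): Agent 1 can switch to R3 (2 → 9). Not NE.
(R2, Left): Agent 1 can switch to R3 (6 → 7). Not NE.
(R2, Center): Agent 1 can switch to R1 (3 → 5). Not NE.
(R2, Right): Agent 1 can switch to R1 (0 → 2). Not NE.
(R3, Right): Agent 1 gets 9, best alternative 5; Agent 2 gets 8, best alternative 7. No profitable deviation — NE.
(The remaining 5 profiles each have a profitable deviation by the same check.)

Pure NE: (R3, Right)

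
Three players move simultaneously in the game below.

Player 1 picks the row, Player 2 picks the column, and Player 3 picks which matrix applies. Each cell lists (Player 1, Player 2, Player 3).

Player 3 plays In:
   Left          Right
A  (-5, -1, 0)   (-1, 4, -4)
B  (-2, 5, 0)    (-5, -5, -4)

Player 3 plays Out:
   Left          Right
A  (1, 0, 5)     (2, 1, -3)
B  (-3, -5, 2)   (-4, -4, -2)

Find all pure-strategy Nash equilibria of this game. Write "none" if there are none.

Pure NE: (A, Right, Out)

Player 1 against (Left, In): payoffs -5, -2 → best response B.
Player 1 against (Left, Out): payoffs 1, -3 → best response A.
Player 1 against (Right, In): payoffs -1, -5 → best response A.
Player 1 against (Right, Out): payoffs 2, -4 → best response A.
Player 2 against (A, In): payoffs -1, 4 → best response Right.
Player 2 against (A, Out): payoffs 0, 1 → best response Right.
Player 2 against (B, In): payoffs 5, -5 → best response Left.
Player 2 against (B, Out): payoffs -5, -4 → best response Right.
Player 3 against (A, Left): payoffs 0, 5 → best response Out.
Player 3 against (A, Right): payoffs -4, -3 → best response Out.
Player 3 against (B, Left): payoffs 0, 2 → best response Out.
Player 3 against (B, Right): payoffs -4, -2 → best response Out.
Mutual best responses: (A, Right, Out).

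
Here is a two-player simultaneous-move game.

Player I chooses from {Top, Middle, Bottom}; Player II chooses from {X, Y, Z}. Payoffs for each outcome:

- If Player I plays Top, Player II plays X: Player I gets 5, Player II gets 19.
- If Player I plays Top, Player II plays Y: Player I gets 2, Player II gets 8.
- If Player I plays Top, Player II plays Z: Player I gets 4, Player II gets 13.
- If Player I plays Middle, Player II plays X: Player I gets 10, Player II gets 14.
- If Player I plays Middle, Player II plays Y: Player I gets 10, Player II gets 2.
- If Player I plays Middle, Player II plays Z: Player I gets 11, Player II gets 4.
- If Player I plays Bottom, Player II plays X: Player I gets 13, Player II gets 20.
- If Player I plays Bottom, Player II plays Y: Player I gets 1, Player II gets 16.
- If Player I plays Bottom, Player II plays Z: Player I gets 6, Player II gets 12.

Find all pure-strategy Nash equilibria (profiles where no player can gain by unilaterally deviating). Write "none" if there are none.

Pure NE: (Bottom, X)

For each player, find the best response to each opponent profile; mutual best responses are the pure NE.
Player I against X: payoffs 5, 10, 13 → best response Bottom.
Player I against Y: payoffs 2, 10, 1 → best response Middle.
Player I against Z: payoffs 4, 11, 6 → best response Middle.
Player II against Top: payoffs 19, 8, 13 → best response X.
Player II against Middle: payoffs 14, 2, 4 → best response X.
Player II against Bottom: payoffs 20, 16, 12 → best response X.
Mutual best responses: (Bottom, X).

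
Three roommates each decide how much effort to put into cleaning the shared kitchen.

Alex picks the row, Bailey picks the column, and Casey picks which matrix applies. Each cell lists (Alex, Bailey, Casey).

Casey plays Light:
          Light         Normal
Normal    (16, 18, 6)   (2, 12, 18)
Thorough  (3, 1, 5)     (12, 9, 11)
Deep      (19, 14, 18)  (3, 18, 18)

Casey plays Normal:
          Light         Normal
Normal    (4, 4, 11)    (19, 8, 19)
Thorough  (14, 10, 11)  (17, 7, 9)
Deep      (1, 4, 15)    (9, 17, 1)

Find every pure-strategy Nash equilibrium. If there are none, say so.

(Normal, Light, Light): Alex can switch to Deep (16 → 19). Not NE.
(Normal, Light, Normal): Alex can switch to Thorough (4 → 14). Not NE.
(Normal, Normal, Light): Alex can switch to Thorough (2 → 12). Not NE.
(Normal, Normal, Normal): Alex gets 19, best alternative 17; Bailey gets 8, best alternative 4; Casey gets 19, best alternative 18. No profitable deviation — NE.
(Thorough, Light, Light): Alex can switch to Normal (3 → 16). Not NE.
(Thorough, Light, Normal): Alex gets 14, best alternative 4; Bailey gets 10, best alternative 7; Casey gets 11, best alternative 5. No profitable deviation — NE.
(Thorough, Normal, Light): Alex gets 12, best alternative 3; Bailey gets 9, best alternative 1; Casey gets 11, best alternative 9. No profitable deviation — NE.
(Thorough, Normal, Normal): Alex can switch to Normal (17 → 19). Not NE.
(Deep, Light, Light): Bailey can switch to Normal (14 → 18). Not NE.
(The remaining 3 profiles each have a profitable deviation by the same check.)

The pure Nash equilibria are (Normal, Normal, Normal), (Thorough, Light, Normal), (Thorough, Normal, Light).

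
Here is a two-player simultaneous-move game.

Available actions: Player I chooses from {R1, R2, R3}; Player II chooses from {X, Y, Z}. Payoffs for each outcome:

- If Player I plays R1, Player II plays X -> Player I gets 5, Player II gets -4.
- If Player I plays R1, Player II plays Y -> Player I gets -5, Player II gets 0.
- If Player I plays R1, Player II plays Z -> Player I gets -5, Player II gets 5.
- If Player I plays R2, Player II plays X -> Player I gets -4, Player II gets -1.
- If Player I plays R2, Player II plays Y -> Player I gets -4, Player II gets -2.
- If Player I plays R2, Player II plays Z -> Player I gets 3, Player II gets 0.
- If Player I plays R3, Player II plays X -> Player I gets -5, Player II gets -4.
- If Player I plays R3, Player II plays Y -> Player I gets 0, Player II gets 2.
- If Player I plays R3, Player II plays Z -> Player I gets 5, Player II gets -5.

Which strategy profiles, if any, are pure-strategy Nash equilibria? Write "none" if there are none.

The unique pure-strategy Nash equilibrium is (R3, Y).

Player I against X: payoffs 5, -4, -5 → best response R1.
Player I against Y: payoffs -5, -4, 0 → best response R3.
Player I against Z: payoffs -5, 3, 5 → best response R3.
Player II against R1: payoffs -4, 0, 5 → best response Z.
Player II against R2: payoffs -1, -2, 0 → best response Z.
Player II against R3: payoffs -4, 2, -5 → best response Y.
Mutual best responses: (R3, Y).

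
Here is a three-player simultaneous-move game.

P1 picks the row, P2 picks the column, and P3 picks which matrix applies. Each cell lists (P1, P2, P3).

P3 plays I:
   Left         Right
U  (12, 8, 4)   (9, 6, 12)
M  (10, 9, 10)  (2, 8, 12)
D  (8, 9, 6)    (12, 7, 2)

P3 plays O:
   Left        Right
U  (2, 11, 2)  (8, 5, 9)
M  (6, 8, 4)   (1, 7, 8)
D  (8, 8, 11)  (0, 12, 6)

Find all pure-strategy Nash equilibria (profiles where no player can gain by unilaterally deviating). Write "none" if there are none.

Mark each player's best response to every combination of opponents' strategies; a profile where every player is best-responding is a pure Nash equilibrium.
P1 against (Left, I): payoffs 12, 10, 8 → best response U.
P1 against (Left, O): payoffs 2, 6, 8 → best response D.
P1 against (Right, I): payoffs 9, 2, 12 → best response D.
P1 against (Right, O): payoffs 8, 1, 0 → best response U.
P2 against (U, I): payoffs 8, 6 → best response Left.
P2 against (U, O): payoffs 11, 5 → best response Left.
P2 against (M, I): payoffs 9, 8 → best response Left.
P2 against (M, O): payoffs 8, 7 → best response Left.
P2 against (D, I): payoffs 9, 7 → best response Left.
P2 against (D, O): payoffs 8, 12 → best response Right.
P3 against (U, Left): payoffs 4, 2 → best response I.
P3 against (U, Right): payoffs 12, 9 → best response I.
P3 against (M, Left): payoffs 10, 4 → best response I.
P3 against (M, Right): payoffs 12, 8 → best response I.
P3 against (D, Left): payoffs 6, 11 → best response O.
P3 against (D, Right): payoffs 2, 6 → best response O.
Mutual best responses: (U, Left, I).

Pure NE: (U, Left, I)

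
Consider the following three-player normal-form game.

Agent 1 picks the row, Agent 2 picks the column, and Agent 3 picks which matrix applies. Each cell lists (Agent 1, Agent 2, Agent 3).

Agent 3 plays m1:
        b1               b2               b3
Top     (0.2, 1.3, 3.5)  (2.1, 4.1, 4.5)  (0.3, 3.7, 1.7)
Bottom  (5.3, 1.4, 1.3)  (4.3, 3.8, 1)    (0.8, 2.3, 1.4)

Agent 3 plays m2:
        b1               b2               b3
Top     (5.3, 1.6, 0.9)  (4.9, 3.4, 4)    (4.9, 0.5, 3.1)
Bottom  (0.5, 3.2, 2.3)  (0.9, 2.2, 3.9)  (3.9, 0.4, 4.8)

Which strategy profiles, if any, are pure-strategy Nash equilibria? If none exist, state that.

none

(Top, b1, m1): Agent 1 can switch to Bottom (0.2 → 5.3). Not NE.
(Top, b1, m2): Agent 2 can switch to b2 (1.6 → 3.4). Not NE.
(Top, b2, m1): Agent 1 can switch to Bottom (2.1 → 4.3). Not NE.
(Top, b2, m2): Agent 3 can switch to m1 (4 → 4.5). Not NE.
(Top, b3, m1): Agent 1 can switch to Bottom (0.3 → 0.8). Not NE.
(Top, b3, m2): Agent 2 can switch to b1 (0.5 → 1.6). Not NE.
(Bottom, b1, m1): Agent 2 can switch to b2 (1.4 → 3.8). Not NE.
(Bottom, b1, m2): Agent 1 can switch to Top (0.5 → 5.3). Not NE.
(The remaining 4 profiles each have a profitable deviation by the same check.)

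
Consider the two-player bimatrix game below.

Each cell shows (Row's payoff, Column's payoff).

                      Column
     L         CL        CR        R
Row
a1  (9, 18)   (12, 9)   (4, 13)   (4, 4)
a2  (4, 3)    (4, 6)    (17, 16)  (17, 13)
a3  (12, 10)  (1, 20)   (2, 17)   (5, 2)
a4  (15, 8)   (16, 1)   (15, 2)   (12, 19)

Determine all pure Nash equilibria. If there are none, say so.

(a1, L): Row can switch to a3 (9 → 12). Not NE.
(a1, CL): Row can switch to a4 (12 → 16). Not NE.
(a1, CR): Row can switch to a2 (4 → 17). Not NE.
(a1, R): Row can switch to a2 (4 → 17). Not NE.
(a2, L): Row can switch to a1 (4 → 9). Not NE.
(a2, CL): Row can switch to a1 (4 → 12). Not NE.
(a2, CR): Row gets 17, best alternative 15; Column gets 16, best alternative 13. No profitable deviation — NE.
(a2, R): Column can switch to CR (13 → 16). Not NE.
(a3, L): Row can switch to a4 (12 → 15). Not NE.
(a3, CL): Row can switch to a1 (1 → 12). Not NE.
(a3, CR): Row can switch to a1 (2 → 4). Not NE.
(a3, R): Row can switch to a2 (5 → 17). Not NE.
(a4, L): Column can switch to R (8 → 19). Not NE.
(The remaining 3 profiles each have a profitable deviation by the same check.)

Pure NE: (a2, CR)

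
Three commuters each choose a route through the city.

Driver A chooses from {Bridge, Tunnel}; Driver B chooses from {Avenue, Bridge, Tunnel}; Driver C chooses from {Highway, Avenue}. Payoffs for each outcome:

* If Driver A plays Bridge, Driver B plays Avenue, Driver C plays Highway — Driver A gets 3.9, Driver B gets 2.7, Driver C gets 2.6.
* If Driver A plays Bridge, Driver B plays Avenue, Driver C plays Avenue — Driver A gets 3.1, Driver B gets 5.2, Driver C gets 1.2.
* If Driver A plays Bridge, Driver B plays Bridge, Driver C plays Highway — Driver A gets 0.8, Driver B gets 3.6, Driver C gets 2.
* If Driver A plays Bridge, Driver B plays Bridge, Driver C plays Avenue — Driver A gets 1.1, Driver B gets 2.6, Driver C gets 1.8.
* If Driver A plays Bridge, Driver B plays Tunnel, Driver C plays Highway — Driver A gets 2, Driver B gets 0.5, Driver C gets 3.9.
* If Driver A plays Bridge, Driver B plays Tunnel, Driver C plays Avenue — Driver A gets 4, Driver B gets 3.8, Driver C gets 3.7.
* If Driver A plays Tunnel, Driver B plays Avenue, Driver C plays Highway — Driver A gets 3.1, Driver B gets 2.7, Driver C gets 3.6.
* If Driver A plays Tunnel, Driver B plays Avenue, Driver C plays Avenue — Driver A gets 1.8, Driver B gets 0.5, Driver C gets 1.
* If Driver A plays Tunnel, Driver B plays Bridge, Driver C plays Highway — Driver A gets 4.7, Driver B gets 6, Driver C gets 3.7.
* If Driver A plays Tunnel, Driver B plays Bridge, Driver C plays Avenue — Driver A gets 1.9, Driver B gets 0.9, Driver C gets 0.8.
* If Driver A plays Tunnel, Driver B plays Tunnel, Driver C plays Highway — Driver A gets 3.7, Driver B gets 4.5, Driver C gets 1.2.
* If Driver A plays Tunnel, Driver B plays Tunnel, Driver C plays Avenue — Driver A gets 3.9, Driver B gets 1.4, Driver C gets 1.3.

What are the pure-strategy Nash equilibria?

The unique pure-strategy Nash equilibrium is (Tunnel, Bridge, Highway).

Driver A against (Avenue, Highway): payoffs 3.9, 3.1 → best response Bridge.
Driver A against (Avenue, Avenue): payoffs 3.1, 1.8 → best response Bridge.
Driver A against (Bridge, Highway): payoffs 0.8, 4.7 → best response Tunnel.
Driver A against (Bridge, Avenue): payoffs 1.1, 1.9 → best response Tunnel.
Driver A against (Tunnel, Highway): payoffs 2, 3.7 → best response Tunnel.
Driver A against (Tunnel, Avenue): payoffs 4, 3.9 → best response Bridge.
Driver B against (Bridge, Highway): payoffs 2.7, 3.6, 0.5 → best response Bridge.
Driver B against (Bridge, Avenue): payoffs 5.2, 2.6, 3.8 → best response Avenue.
Driver B against (Tunnel, Highway): payoffs 2.7, 6, 4.5 → best response Bridge.
Driver B against (Tunnel, Avenue): payoffs 0.5, 0.9, 1.4 → best response Tunnel.
Driver C against (Bridge, Avenue): payoffs 2.6, 1.2 → best response Highway.
Driver C against (Bridge, Bridge): payoffs 2, 1.8 → best response Highway.
Driver C against (Bridge, Tunnel): payoffs 3.9, 3.7 → best response Highway.
Driver C against (Tunnel, Avenue): payoffs 3.6, 1 → best response Highway.
Driver C against (Tunnel, Bridge): payoffs 3.7, 0.8 → best response Highway.
Driver C against (Tunnel, Tunnel): payoffs 1.2, 1.3 → best response Avenue.
Mutual best responses: (Tunnel, Bridge, Highway).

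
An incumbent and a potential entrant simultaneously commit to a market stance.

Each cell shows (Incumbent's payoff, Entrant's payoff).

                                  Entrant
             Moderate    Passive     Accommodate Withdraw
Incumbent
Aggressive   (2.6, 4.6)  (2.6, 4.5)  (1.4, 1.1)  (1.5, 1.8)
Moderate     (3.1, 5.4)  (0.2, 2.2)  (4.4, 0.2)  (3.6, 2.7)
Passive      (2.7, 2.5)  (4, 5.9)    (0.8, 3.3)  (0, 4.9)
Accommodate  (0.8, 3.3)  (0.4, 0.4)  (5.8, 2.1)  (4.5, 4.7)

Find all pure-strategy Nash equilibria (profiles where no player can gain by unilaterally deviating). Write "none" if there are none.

Pure-strategy Nash equilibria: (Moderate, Moderate) and (Passive, Passive) and (Accommodate, Withdraw)

For each player, find the best response to each opponent profile; mutual best responses are the pure NE.
Incumbent against Moderate: payoffs 2.6, 3.1, 2.7, 0.8 → best response Moderate.
Incumbent against Passive: payoffs 2.6, 0.2, 4, 0.4 → best response Passive.
Incumbent against Accommodate: payoffs 1.4, 4.4, 0.8, 5.8 → best response Accommodate.
Incumbent against Withdraw: payoffs 1.5, 3.6, 0, 4.5 → best response Accommodate.
Entrant against Aggressive: payoffs 4.6, 4.5, 1.1, 1.8 → best response Moderate.
Entrant against Moderate: payoffs 5.4, 2.2, 0.2, 2.7 → best response Moderate.
Entrant against Passive: payoffs 2.5, 5.9, 3.3, 4.9 → best response Passive.
Entrant against Accommodate: payoffs 3.3, 0.4, 2.1, 4.7 → best response Withdraw.
Mutual best responses: (Moderate, Moderate); (Passive, Passive); (Accommodate, Withdraw).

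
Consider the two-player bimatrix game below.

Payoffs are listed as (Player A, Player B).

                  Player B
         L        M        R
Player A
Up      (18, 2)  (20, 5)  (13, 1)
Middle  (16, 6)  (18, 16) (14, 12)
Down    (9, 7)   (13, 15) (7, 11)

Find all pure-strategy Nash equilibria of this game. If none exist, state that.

For each strategy profile, look for a profitable unilateral deviation.
(Up, L): Player B can switch to M (2 → 5). Not NE.
(Up, M): Player A gets 20, best alternative 18; Player B gets 5, best alternative 2. No profitable deviation — NE.
(Up, R): Player A can switch to Middle (13 → 14). Not NE.
(Middle, L): Player A can switch to Up (16 → 18). Not NE.
(Middle, M): Player A can switch to Up (18 → 20). Not NE.
(Middle, R): Player B can switch to M (12 → 16). Not NE.
(Down, L): Player A can switch to Up (9 → 18). Not NE.
(Down, M): Player A can switch to Up (13 → 20). Not NE.
(Down, R): Player A can switch to Up (7 → 13). Not NE.

Pure NE: (Up, M)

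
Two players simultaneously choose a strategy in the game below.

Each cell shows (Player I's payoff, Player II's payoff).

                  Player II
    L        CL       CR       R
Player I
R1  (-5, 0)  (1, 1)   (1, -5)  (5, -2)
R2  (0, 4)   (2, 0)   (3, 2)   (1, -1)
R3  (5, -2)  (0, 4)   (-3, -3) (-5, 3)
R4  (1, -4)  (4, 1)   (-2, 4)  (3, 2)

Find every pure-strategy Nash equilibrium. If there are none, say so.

There is no pure-strategy Nash equilibrium.

Player I against L: payoffs -5, 0, 5, 1 → best response R3.
Player I against CL: payoffs 1, 2, 0, 4 → best response R4.
Player I against CR: payoffs 1, 3, -3, -2 → best response R2.
Player I against R: payoffs 5, 1, -5, 3 → best response R1.
Player II against R1: payoffs 0, 1, -5, -2 → best response CL.
Player II against R2: payoffs 4, 0, 2, -1 → best response L.
Player II against R3: payoffs -2, 4, -3, 3 → best response CL.
Player II against R4: payoffs -4, 1, 4, 2 → best response CR.
No profile is a mutual best response for all players.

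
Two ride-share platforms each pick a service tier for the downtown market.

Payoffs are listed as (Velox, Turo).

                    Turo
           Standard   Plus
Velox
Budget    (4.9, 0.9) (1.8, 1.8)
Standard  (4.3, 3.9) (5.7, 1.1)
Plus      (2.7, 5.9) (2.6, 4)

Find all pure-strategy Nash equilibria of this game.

(Budget, Standard): Turo can switch to Plus (0.9 → 1.8). Not NE.
(Budget, Plus): Velox can switch to Standard (1.8 → 5.7). Not NE.
(Standard, Standard): Velox can switch to Budget (4.3 → 4.9). Not NE.
(Standard, Plus): Turo can switch to Standard (1.1 → 3.9). Not NE.
(Plus, Standard): Velox can switch to Budget (2.7 → 4.9). Not NE.
(Plus, Plus): Velox can switch to Standard (2.6 → 5.7). Not NE.

There is no pure-strategy Nash equilibrium.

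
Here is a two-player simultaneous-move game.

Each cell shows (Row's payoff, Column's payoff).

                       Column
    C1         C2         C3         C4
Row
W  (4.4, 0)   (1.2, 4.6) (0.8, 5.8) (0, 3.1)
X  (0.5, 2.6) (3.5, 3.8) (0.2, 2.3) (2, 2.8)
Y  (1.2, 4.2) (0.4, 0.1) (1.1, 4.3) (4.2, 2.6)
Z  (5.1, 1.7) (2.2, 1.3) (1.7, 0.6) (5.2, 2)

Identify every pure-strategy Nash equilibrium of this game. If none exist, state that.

The pure Nash equilibria are (X, C2) and (Z, C4).

Row against C1: payoffs 4.4, 0.5, 1.2, 5.1 → best response Z.
Row against C2: payoffs 1.2, 3.5, 0.4, 2.2 → best response X.
Row against C3: payoffs 0.8, 0.2, 1.1, 1.7 → best response Z.
Row against C4: payoffs 0, 2, 4.2, 5.2 → best response Z.
Column against W: payoffs 0, 4.6, 5.8, 3.1 → best response C3.
Column against X: payoffs 2.6, 3.8, 2.3, 2.8 → best response C2.
Column against Y: payoffs 4.2, 0.1, 4.3, 2.6 → best response C3.
Column against Z: payoffs 1.7, 1.3, 0.6, 2 → best response C4.
Mutual best responses: (X, C2); (Z, C4).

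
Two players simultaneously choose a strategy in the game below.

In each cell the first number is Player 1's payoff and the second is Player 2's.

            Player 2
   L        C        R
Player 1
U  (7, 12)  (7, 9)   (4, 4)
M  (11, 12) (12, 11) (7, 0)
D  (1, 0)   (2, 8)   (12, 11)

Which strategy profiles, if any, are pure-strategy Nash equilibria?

(M, L), (D, R)

(U, L): Player 1 can switch to M (7 → 11). Not NE.
(U, C): Player 1 can switch to M (7 → 12). Not NE.
(U, R): Player 1 can switch to M (4 → 7). Not NE.
(M, L): Player 1 gets 11, best alternative 7; Player 2 gets 12, best alternative 11. No profitable deviation — NE.
(M, C): Player 2 can switch to L (11 → 12). Not NE.
(M, R): Player 1 can switch to D (7 → 12). Not NE.
(D, L): Player 1 can switch to U (1 → 7). Not NE.
(D, C): Player 1 can switch to U (2 → 7). Not NE.
(D, R): Player 1 gets 12, best alternative 7; Player 2 gets 11, best alternative 8. No profitable deviation — NE.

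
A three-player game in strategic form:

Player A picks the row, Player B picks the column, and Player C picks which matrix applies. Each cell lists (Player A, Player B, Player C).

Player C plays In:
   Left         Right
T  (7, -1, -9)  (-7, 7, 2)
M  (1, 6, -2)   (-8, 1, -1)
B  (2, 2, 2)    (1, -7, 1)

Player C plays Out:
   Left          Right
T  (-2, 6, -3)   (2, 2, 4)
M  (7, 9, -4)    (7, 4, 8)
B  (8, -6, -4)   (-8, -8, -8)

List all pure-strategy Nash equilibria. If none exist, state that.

There is no pure-strategy Nash equilibrium.

Player A against (Left, In): payoffs 7, 1, 2 → best response T.
Player A against (Left, Out): payoffs -2, 7, 8 → best response B.
Player A against (Right, In): payoffs -7, -8, 1 → best response B.
Player A against (Right, Out): payoffs 2, 7, -8 → best response M.
Player B against (T, In): payoffs -1, 7 → best response Right.
Player B against (T, Out): payoffs 6, 2 → best response Left.
Player B against (M, In): payoffs 6, 1 → best response Left.
Player B against (M, Out): payoffs 9, 4 → best response Left.
Player B against (B, In): payoffs 2, -7 → best response Left.
Player B against (B, Out): payoffs -6, -8 → best response Left.
Player C against (T, Left): payoffs -9, -3 → best response Out.
Player C against (T, Right): payoffs 2, 4 → best response Out.
Player C against (M, Left): payoffs -2, -4 → best response In.
Player C against (M, Right): payoffs -1, 8 → best response Out.
Player C against (B, Left): payoffs 2, -4 → best response In.
Player C against (B, Right): payoffs 1, -8 → best response In.
No profile is a mutual best response for all players.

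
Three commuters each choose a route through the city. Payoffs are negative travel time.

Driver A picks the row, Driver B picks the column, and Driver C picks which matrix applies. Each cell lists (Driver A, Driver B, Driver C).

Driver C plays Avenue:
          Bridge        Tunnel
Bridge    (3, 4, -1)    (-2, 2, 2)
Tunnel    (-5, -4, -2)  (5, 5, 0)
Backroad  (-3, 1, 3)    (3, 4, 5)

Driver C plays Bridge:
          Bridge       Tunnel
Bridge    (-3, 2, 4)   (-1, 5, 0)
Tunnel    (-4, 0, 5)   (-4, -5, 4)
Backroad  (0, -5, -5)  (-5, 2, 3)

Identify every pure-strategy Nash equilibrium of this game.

This game has no pure Nash equilibrium.

(Bridge, Bridge, Avenue): Driver C can switch to Bridge (-1 → 4). Not NE.
(Bridge, Bridge, Bridge): Driver A can switch to Backroad (-3 → 0). Not NE.
(Bridge, Tunnel, Avenue): Driver A can switch to Tunnel (-2 → 5). Not NE.
(Bridge, Tunnel, Bridge): Driver C can switch to Avenue (0 → 2). Not NE.
(Tunnel, Bridge, Avenue): Driver A can switch to Bridge (-5 → 3). Not NE.
(Tunnel, Bridge, Bridge): Driver A can switch to Bridge (-4 → -3). Not NE.
(Tunnel, Tunnel, Avenue): Driver C can switch to Bridge (0 → 4). Not NE.
(Tunnel, Tunnel, Bridge): Driver A can switch to Bridge (-4 → -1). Not NE.
(Backroad, Bridge, Avenue): Driver A can switch to Bridge (-3 → 3). Not NE.
(Backroad, Bridge, Bridge): Driver B can switch to Tunnel (-5 → 2). Not NE.
(Backroad, Tunnel, Avenue): Driver A can switch to Tunnel (3 → 5). Not NE.
(Backroad, Tunnel, Bridge): Driver A can switch to Bridge (-5 → -1). Not NE.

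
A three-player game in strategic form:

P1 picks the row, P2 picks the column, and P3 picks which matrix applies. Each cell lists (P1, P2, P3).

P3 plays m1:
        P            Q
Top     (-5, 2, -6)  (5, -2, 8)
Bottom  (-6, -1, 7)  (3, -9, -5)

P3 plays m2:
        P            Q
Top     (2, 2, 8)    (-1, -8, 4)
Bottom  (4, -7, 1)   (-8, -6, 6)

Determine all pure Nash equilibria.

There is no pure-strategy Nash equilibrium.

(Top, P, m1): P3 can switch to m2 (-6 → 8). Not NE.
(Top, P, m2): P1 can switch to Bottom (2 → 4). Not NE.
(Top, Q, m1): P2 can switch to P (-2 → 2). Not NE.
(Top, Q, m2): P2 can switch to P (-8 → 2). Not NE.
(Bottom, P, m1): P1 can switch to Top (-6 → -5). Not NE.
(Bottom, P, m2): P2 can switch to Q (-7 → -6). Not NE.
(Bottom, Q, m1): P1 can switch to Top (3 → 5). Not NE.
(Bottom, Q, m2): P1 can switch to Top (-8 → -1). Not NE.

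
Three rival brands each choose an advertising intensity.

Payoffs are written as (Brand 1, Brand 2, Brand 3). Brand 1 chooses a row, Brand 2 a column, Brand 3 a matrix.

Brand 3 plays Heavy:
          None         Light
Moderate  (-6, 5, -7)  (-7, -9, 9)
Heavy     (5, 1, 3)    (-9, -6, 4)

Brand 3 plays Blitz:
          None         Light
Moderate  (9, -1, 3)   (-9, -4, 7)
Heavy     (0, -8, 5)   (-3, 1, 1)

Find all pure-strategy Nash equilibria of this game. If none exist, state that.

(Moderate, None, Heavy): Brand 1 can switch to Heavy (-6 → 5). Not NE.
(Moderate, None, Blitz): Brand 1 gets 9, best alternative 0; Brand 2 gets -1, best alternative -4; Brand 3 gets 3, best alternative -7. No profitable deviation — NE.
(Moderate, Light, Heavy): Brand 2 can switch to None (-9 → 5). Not NE.
(Moderate, Light, Blitz): Brand 1 can switch to Heavy (-9 → -3). Not NE.
(Heavy, None, Heavy): Brand 3 can switch to Blitz (3 → 5). Not NE.
(Heavy, None, Blitz): Brand 1 can switch to Moderate (0 → 9). Not NE.
(Heavy, Light, Heavy): Brand 1 can switch to Moderate (-9 → -7). Not NE.
(Heavy, Light, Blitz): Brand 3 can switch to Heavy (1 → 4). Not NE.

(Moderate, None, Blitz)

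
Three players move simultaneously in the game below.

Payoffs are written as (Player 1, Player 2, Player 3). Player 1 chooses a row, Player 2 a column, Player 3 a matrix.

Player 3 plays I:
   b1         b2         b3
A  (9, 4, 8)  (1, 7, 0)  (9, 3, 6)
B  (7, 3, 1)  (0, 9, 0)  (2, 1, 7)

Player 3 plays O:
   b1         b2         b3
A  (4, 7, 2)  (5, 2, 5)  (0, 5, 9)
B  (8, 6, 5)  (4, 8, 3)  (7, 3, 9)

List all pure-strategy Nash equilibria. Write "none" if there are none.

Mark each player's best response to every combination of opponents' strategies; a profile where every player is best-responding is a pure Nash equilibrium.
Player 1 against (b1, I): payoffs 9, 7 → best response A.
Player 1 against (b1, O): payoffs 4, 8 → best response B.
Player 1 against (b2, I): payoffs 1, 0 → best response A.
Player 1 against (b2, O): payoffs 5, 4 → best response A.
Player 1 against (b3, I): payoffs 9, 2 → best response A.
Player 1 against (b3, O): payoffs 0, 7 → best response B.
Player 2 against (A, I): payoffs 4, 7, 3 → best response b2.
Player 2 against (A, O): payoffs 7, 2, 5 → best response b1.
Player 2 against (B, I): payoffs 3, 9, 1 → best response b2.
Player 2 against (B, O): payoffs 6, 8, 3 → best response b2.
Player 3 against (A, b1): payoffs 8, 2 → best response I.
Player 3 against (A, b2): payoffs 0, 5 → best response O.
Player 3 against (A, b3): payoffs 6, 9 → best response O.
Player 3 against (B, b1): payoffs 1, 5 → best response O.
Player 3 against (B, b2): payoffs 0, 3 → best response O.
Player 3 against (B, b3): payoffs 7, 9 → best response O.
No profile is a mutual best response for all players.

none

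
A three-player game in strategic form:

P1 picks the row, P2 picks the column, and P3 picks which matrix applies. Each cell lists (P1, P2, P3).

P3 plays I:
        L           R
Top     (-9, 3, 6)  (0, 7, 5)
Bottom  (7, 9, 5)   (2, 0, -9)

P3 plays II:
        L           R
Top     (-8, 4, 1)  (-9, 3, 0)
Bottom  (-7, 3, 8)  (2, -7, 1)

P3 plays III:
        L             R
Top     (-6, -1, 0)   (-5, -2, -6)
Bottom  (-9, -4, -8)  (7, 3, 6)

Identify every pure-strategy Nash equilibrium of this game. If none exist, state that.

For each player, find the best response to each opponent profile; mutual best responses are the pure NE.
P1 against (L, I): payoffs -9, 7 → best response Bottom.
P1 against (L, II): payoffs -8, -7 → best response Bottom.
P1 against (L, III): payoffs -6, -9 → best response Top.
P1 against (R, I): payoffs 0, 2 → best response Bottom.
P1 against (R, II): payoffs -9, 2 → best response Bottom.
P1 against (R, III): payoffs -5, 7 → best response Bottom.
P2 against (Top, I): payoffs 3, 7 → best response R.
P2 against (Top, II): payoffs 4, 3 → best response L.
P2 against (Top, III): payoffs -1, -2 → best response L.
P2 against (Bottom, I): payoffs 9, 0 → best response L.
P2 against (Bottom, II): payoffs 3, -7 → best response L.
P2 against (Bottom, III): payoffs -4, 3 → best response R.
P3 against (Top, L): payoffs 6, 1, 0 → best response I.
P3 against (Top, R): payoffs 5, 0, -6 → best response I.
P3 against (Bottom, L): payoffs 5, 8, -8 → best response II.
P3 against (Bottom, R): payoffs -9, 1, 6 → best response III.
Mutual best responses: (Bottom, L, II); (Bottom, R, III).

(Bottom, L, II) and (Bottom, R, III)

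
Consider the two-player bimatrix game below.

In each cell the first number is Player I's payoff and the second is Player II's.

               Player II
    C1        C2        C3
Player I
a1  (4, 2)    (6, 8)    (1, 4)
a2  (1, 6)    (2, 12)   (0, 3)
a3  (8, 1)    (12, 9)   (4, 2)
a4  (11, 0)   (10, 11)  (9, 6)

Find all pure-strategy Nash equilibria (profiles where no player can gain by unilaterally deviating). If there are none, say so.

The unique pure-strategy Nash equilibrium is (a3, C2).

Player I against C1: payoffs 4, 1, 8, 11 → best response a4.
Player I against C2: payoffs 6, 2, 12, 10 → best response a3.
Player I against C3: payoffs 1, 0, 4, 9 → best response a4.
Player II against a1: payoffs 2, 8, 4 → best response C2.
Player II against a2: payoffs 6, 12, 3 → best response C2.
Player II against a3: payoffs 1, 9, 2 → best response C2.
Player II against a4: payoffs 0, 11, 6 → best response C2.
Mutual best responses: (a3, C2).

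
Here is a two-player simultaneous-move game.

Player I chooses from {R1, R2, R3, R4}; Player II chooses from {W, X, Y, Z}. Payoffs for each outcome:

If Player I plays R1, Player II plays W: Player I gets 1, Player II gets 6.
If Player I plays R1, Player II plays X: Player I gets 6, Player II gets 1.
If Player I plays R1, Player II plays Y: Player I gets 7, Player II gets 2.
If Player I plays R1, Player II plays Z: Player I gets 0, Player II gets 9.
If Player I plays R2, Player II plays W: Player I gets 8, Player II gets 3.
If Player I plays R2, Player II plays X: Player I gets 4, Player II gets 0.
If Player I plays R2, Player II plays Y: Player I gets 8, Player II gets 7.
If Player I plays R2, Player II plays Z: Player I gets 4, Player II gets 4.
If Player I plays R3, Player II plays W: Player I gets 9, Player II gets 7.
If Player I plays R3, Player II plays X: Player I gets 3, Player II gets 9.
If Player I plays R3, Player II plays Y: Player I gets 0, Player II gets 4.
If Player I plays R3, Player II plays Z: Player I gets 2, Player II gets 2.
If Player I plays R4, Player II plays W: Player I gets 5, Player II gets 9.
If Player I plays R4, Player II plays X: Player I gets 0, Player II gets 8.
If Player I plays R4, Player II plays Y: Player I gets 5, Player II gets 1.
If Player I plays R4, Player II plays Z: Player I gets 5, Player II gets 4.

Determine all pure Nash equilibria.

Player I against W: payoffs 1, 8, 9, 5 → best response R3.
Player I against X: payoffs 6, 4, 3, 0 → best response R1.
Player I against Y: payoffs 7, 8, 0, 5 → best response R2.
Player I against Z: payoffs 0, 4, 2, 5 → best response R4.
Player II against R1: payoffs 6, 1, 2, 9 → best response Z.
Player II against R2: payoffs 3, 0, 7, 4 → best response Y.
Player II against R3: payoffs 7, 9, 4, 2 → best response X.
Player II against R4: payoffs 9, 8, 1, 4 → best response W.
Mutual best responses: (R2, Y).

Pure NE: (R2, Y)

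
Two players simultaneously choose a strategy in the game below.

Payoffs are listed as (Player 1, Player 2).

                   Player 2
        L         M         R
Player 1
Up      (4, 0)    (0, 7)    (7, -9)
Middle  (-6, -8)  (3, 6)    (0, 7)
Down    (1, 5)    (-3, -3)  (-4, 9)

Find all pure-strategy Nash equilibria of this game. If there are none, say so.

(Up, L): Player 2 can switch to M (0 → 7). Not NE.
(Up, M): Player 1 can switch to Middle (0 → 3). Not NE.
(Up, R): Player 2 can switch to L (-9 → 0). Not NE.
(Middle, L): Player 1 can switch to Up (-6 → 4). Not NE.
(Middle, M): Player 2 can switch to R (6 → 7). Not NE.
(Middle, R): Player 1 can switch to Up (0 → 7). Not NE.
(Down, L): Player 1 can switch to Up (1 → 4). Not NE.
(Down, M): Player 1 can switch to Up (-3 → 0). Not NE.
(Down, R): Player 1 can switch to Up (-4 → 7). Not NE.

none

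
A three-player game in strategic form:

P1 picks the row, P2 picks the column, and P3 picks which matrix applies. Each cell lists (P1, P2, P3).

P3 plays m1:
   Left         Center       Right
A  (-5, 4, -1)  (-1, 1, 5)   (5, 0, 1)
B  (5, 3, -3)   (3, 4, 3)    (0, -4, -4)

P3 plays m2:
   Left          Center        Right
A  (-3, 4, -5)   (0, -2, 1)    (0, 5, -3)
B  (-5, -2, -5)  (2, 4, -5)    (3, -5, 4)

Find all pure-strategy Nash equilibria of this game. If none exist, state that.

P1 against (Left, m1): payoffs -5, 5 → best response B.
P1 against (Left, m2): payoffs -3, -5 → best response A.
P1 against (Center, m1): payoffs -1, 3 → best response B.
P1 against (Center, m2): payoffs 0, 2 → best response B.
P1 against (Right, m1): payoffs 5, 0 → best response A.
P1 against (Right, m2): payoffs 0, 3 → best response B.
P2 against (A, m1): payoffs 4, 1, 0 → best response Left.
P2 against (A, m2): payoffs 4, -2, 5 → best response Right.
P2 against (B, m1): payoffs 3, 4, -4 → best response Center.
P2 against (B, m2): payoffs -2, 4, -5 → best response Center.
P3 against (A, Left): payoffs -1, -5 → best response m1.
P3 against (A, Center): payoffs 5, 1 → best response m1.
P3 against (A, Right): payoffs 1, -3 → best response m1.
P3 against (B, Left): payoffs -3, -5 → best response m1.
P3 against (B, Center): payoffs 3, -5 → best response m1.
P3 against (B, Right): payoffs -4, 4 → best response m2.
Mutual best responses: (B, Center, m1).

(B, Center, m1)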